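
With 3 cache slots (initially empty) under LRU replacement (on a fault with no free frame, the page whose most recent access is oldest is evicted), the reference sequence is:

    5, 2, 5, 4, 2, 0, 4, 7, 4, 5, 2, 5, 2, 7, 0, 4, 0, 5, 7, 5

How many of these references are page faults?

5 → miss, frames {5}
2 → miss, frames {5,2}
5 → hit
4 → miss, frames {2,5,4}
2 → hit
0 → miss, evict 5, frames {4,2,0}
4 → hit
7 → miss, evict 2, frames {0,4,7}
4 → hit
5 → miss, evict 0, frames {7,4,5}
2 → miss, evict 7, frames {4,5,2}
5 → hit
2 → hit
7 → miss, evict 4, frames {5,2,7}
0 → miss, evict 5, frames {2,7,0}
4 → miss, evict 2, frames {7,0,4}
0 → hit
5 → miss, evict 7, frames {4,0,5}
7 → miss, evict 4, frames {0,5,7}
5 → hit
Page faults: 12.

12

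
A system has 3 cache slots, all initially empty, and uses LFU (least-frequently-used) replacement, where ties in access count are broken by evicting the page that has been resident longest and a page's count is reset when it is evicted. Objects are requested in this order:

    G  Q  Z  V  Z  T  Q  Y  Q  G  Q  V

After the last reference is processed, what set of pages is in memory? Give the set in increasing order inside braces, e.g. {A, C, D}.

{Q, V, Z}

G -> miss, frames [G]
Q -> miss, frames [G, Q]
Z -> miss, frames [G, Q, Z]
V -> miss, evict G, frames [Q, Z, V]
Z -> hit
T -> miss, evict Q, frames [Z, V, T]
Q -> miss, evict V, frames [Z, T, Q]
Y -> miss, evict T, frames [Z, Q, Y]
Q -> hit
G -> miss, evict Y, frames [Z, Q, G]
Q -> hit
V -> miss, evict G, frames [Z, Q, V]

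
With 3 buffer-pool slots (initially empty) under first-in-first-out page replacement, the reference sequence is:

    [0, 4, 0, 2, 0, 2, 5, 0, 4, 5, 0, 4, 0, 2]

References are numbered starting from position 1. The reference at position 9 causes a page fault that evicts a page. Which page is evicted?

pos 1: 0 -> miss, frames (0)
pos 2: 4 -> miss, frames (0 4)
pos 3: 0 -> hit
pos 4: 2 -> miss, frames (0 4 2)
pos 5: 0 -> hit
pos 6: 2 -> hit
pos 7: 5 -> miss, evict 0, frames (4 2 5)
pos 8: 0 -> miss, evict 4, frames (2 5 0)
pos 9: 4 -> miss, evict 2, frames (5 0 4)
At position 9, page 2 is evicted.

2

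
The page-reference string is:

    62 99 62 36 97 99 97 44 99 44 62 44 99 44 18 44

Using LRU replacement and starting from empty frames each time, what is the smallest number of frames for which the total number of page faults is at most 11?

f=1: 16 faults
f=2: 10 faults
f=3: 8 faults
f=4: 7 faults
f=5: 6 faults
f=6: 6 faults
Smallest f with faults ≤ 11 is 2.

2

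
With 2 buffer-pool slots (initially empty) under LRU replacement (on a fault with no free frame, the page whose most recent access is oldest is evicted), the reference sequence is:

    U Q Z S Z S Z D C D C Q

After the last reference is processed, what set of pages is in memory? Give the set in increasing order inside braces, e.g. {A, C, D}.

U: fault, frames {U}
Q: fault, frames {U,Q}
Z: fault, evict U, frames {Q,Z}
S: fault, evict Q, frames {Z,S}
Z: hit
S: hit
Z: hit
D: fault, evict S, frames {Z,D}
C: fault, evict Z, frames {D,C}
D: hit
C: hit
Q: fault, evict D, frames {C,Q}

{C, Q}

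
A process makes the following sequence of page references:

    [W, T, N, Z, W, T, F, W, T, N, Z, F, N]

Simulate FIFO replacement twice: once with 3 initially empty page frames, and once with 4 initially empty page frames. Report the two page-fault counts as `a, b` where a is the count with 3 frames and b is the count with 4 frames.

3 frames: F F F F F F F . . F F . . → 9 faults.
4 frames: F F F F . . F F F F F F . → 10 faults.
10 > 9: adding a frame increased faults — Belady's anomaly.

9, 10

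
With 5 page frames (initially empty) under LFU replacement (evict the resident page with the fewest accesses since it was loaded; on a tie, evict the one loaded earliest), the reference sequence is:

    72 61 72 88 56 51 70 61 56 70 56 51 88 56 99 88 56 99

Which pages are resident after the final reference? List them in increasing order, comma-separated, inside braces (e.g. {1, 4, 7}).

{51, 56, 70, 72, 99}

72 → fault, frames (72)
61 → fault, frames (72 61)
72 → hit
88 → fault, frames (72 61 88)
56 → fault, frames (72 61 88 56)
51 → fault, frames (72 61 88 56 51)
70 → fault, evict 61, frames (72 88 56 51 70)
61 → fault, evict 88, frames (72 56 51 70 61)
56 → hit
70 → hit
56 → hit
51 → hit
88 → fault, evict 61, frames (72 56 51 70 88)
56 → hit
99 → fault, evict 88, frames (72 56 51 70 99)
88 → fault, evict 99, frames (72 56 51 70 88)
56 → hit
99 → fault, evict 88, frames (72 56 51 70 99)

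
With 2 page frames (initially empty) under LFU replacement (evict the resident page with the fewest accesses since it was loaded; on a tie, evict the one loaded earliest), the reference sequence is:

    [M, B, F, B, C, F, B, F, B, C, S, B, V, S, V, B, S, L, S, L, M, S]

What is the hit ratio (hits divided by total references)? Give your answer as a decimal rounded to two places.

M -> fault, frames (M)
B -> fault, frames (M B)
F -> fault, evict M, frames (B F)
B -> hit
C -> fault, evict F, frames (B C)
F -> fault, evict C, frames (B F)
B -> hit
F -> hit
B -> hit
C -> fault, evict F, frames (B C)
S -> fault, evict C, frames (B S)
B -> hit
V -> fault, evict S, frames (B V)
S -> fault, evict V, frames (B S)
V -> fault, evict S, frames (B V)
B -> hit
S -> fault, evict V, frames (B S)
L -> fault, evict S, frames (B L)
S -> fault, evict L, frames (B S)
L -> fault, evict S, frames (B L)
M -> fault, evict L, frames (B M)
S -> fault, evict M, frames (B S)
Hits: 6 of 22 references → 6/22 = 0.2727.

0.27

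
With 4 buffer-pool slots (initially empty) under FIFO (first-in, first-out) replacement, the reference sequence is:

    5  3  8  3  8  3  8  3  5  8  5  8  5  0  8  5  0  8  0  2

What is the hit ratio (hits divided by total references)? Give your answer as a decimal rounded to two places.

5 → fault, frames {5}
3 → fault, frames {5,3}
8 → fault, frames {5,3,8}
3 → hit
8 → hit
3 → hit
8 → hit
3 → hit
5 → hit
8 → hit
5 → hit
8 → hit
5 → hit
0 → fault, frames {5,3,8,0}
8 → hit
5 → hit
0 → hit
8 → hit
0 → hit
2 → fault, evict 5, frames {3,8,0,2}
Hits: 15 of 20 references → 15/20 = 0.7500.

0.75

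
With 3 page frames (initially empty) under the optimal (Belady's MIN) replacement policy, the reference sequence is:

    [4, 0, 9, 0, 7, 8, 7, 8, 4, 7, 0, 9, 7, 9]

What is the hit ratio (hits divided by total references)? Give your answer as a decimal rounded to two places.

0.50

4 -> fault, frames {4}
0 -> fault, frames {4,0}
9 -> fault, frames {4,0,9}
0 -> hit
7 -> fault, evict 9, frames {4,0,7}
8 -> fault, evict 0, frames {4,7,8}
7 -> hit
8 -> hit
4 -> hit
7 -> hit
0 -> fault, evict 8, frames {4,7,0}
9 -> fault, evict 0, frames {4,7,9}
7 -> hit
9 -> hit
Hits: 7 of 14 references → 7/14 = 0.5000.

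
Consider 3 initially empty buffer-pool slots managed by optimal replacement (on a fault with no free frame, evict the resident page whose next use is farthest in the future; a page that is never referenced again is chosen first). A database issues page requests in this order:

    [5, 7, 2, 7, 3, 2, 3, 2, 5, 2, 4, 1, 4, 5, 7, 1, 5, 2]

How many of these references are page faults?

5 -> fault, frames [5]
7 -> fault, frames [5, 7]
2 -> fault, frames [5, 7, 2]
7 -> hit
3 -> fault, evict 7, frames [5, 2, 3]
2 -> hit
3 -> hit
2 -> hit
5 -> hit
2 -> hit
4 -> fault, evict 3, frames [5, 2, 4]
1 -> fault, evict 2, frames [5, 4, 1]
4 -> hit
5 -> hit
7 -> fault, evict 4, frames [5, 1, 7]
1 -> hit
5 -> hit
2 -> fault, evict 7, frames [5, 1, 2]
Page faults: 8.

8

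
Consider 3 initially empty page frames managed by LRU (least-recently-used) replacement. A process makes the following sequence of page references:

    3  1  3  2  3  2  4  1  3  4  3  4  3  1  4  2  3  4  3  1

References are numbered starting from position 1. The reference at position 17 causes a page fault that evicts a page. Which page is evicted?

pos 1: 3 → fault, frames {3}
pos 2: 1 → fault, frames {3,1}
pos 3: 3 → hit
pos 4: 2 → fault, frames {1,3,2}
pos 5: 3 → hit
pos 6: 2 → hit
pos 7: 4 → fault, evict 1, frames {3,2,4}
pos 8: 1 → fault, evict 3, frames {2,4,1}
pos 9: 3 → fault, evict 2, frames {4,1,3}
pos 10: 4 → hit
pos 11: 3 → hit
pos 12: 4 → hit
pos 13: 3 → hit
pos 14: 1 → hit
pos 15: 4 → hit
pos 16: 2 → fault, evict 3, frames {1,4,2}
pos 17: 3 → fault, evict 1, frames {4,2,3}
At position 17, page 1 is evicted.

1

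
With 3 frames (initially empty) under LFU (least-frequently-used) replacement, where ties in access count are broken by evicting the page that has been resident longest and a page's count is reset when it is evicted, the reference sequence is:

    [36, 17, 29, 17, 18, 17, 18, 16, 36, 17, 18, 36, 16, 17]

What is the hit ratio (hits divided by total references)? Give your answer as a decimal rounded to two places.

36 -> miss, frames {36}
17 -> miss, frames {36,17}
29 -> miss, frames {36,17,29}
17 -> hit
18 -> miss, evict 36, frames {17,29,18}
17 -> hit
18 -> hit
16 -> miss, evict 29, frames {17,18,16}
36 -> miss, evict 16, frames {17,18,36}
17 -> hit
18 -> hit
36 -> hit
16 -> miss, evict 36, frames {17,18,16}
17 -> hit
Hits: 7 of 14 references → 7/14 = 0.5000.

0.50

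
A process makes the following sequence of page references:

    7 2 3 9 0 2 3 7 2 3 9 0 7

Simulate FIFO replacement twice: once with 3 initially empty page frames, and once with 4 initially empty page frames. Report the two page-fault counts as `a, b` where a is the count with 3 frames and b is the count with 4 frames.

10, 11

3 frames: F F F F F F F F . . F F . → 10 faults.
4 frames: F F F F F . . F F F F F F → 11 faults.
11 > 10: adding a frame increased faults — Belady's anomaly.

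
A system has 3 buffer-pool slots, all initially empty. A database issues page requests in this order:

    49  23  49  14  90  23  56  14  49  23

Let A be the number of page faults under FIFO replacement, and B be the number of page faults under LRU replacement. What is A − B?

-2

Under FIFO: F F . F F . F . F F → 7 faults.
Under LRU: F F . F F F F F F F → 9 faults.
A − B = 7 − 9 = -2.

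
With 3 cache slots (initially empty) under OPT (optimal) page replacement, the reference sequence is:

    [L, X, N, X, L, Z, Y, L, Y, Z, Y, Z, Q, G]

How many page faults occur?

7

L: fault, frames (L)
X: fault, frames (L X)
N: fault, frames (L X N)
X: hit
L: hit
Z: fault, evict N, frames (L X Z)
Y: fault, evict X, frames (L Z Y)
L: hit
Y: hit
Z: hit
Y: hit
Z: hit
Q: fault, evict Y, frames (L Z Q)
G: fault, evict Q, frames (L Z G)
Page faults: 7.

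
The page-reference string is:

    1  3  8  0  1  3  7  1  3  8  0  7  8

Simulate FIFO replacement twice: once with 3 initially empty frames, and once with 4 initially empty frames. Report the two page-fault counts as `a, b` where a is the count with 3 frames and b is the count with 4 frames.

9, 10

3 frames: F F F F F F F . . F F . . → 9 faults.
4 frames: F F F F . . F F F F F F . → 10 faults.
10 > 9: adding a frame increased faults — Belady's anomaly.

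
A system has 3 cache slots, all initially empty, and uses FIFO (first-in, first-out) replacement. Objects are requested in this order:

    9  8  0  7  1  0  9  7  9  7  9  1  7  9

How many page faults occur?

9 → miss, frames [9]
8 → miss, frames [9, 8]
0 → miss, frames [9, 8, 0]
7 → miss, evict 9, frames [8, 0, 7]
1 → miss, evict 8, frames [0, 7, 1]
0 → hit
9 → miss, evict 0, frames [7, 1, 9]
7 → hit
9 → hit
7 → hit
9 → hit
1 → hit
7 → hit
9 → hit
Page faults: 6.

6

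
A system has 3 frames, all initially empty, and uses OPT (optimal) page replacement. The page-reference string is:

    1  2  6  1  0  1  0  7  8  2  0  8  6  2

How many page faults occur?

7

1 → fault, frames [1]
2 → fault, frames [1, 2]
6 → fault, frames [1, 2, 6]
1 → hit
0 → fault, evict 6, frames [1, 2, 0]
1 → hit
0 → hit
7 → fault, evict 1, frames [2, 0, 7]
8 → fault, evict 7, frames [2, 0, 8]
2 → hit
0 → hit
8 → hit
6 → fault, evict 8, frames [2, 0, 6]
2 → hit
Page faults: 7.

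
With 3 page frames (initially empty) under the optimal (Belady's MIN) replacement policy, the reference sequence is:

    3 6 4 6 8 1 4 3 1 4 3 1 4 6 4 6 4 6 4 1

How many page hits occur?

14

3: miss, frames [3]
6: miss, frames [3, 6]
4: miss, frames [3, 6, 4]
6: hit
8: miss, evict 6, frames [3, 4, 8]
1: miss, evict 8, frames [3, 4, 1]
4: hit
3: hit
1: hit
4: hit
3: hit
1: hit
4: hit
6: miss, evict 3, frames [4, 1, 6]
4: hit
6: hit
4: hit
6: hit
4: hit
1: hit
Hits: 14.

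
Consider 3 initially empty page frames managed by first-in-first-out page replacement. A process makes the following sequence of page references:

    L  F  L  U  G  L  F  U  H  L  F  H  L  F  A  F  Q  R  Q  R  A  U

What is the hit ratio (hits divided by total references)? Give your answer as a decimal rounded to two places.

L: fault, frames (L)
F: fault, frames (L F)
L: hit
U: fault, frames (L F U)
G: fault, evict L, frames (F U G)
L: fault, evict F, frames (U G L)
F: fault, evict U, frames (G L F)
U: fault, evict G, frames (L F U)
H: fault, evict L, frames (F U H)
L: fault, evict F, frames (U H L)
F: fault, evict U, frames (H L F)
H: hit
L: hit
F: hit
A: fault, evict H, frames (L F A)
F: hit
Q: fault, evict L, frames (F A Q)
R: fault, evict F, frames (A Q R)
Q: hit
R: hit
A: hit
U: fault, evict A, frames (Q R U)
Hits: 8 of 22 references → 8/22 = 0.3636.

0.36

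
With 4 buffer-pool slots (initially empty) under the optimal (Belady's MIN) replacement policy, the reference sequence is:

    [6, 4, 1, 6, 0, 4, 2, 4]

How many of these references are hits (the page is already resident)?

3

6 → miss, frames (6)
4 → miss, frames (6 4)
1 → miss, frames (6 4 1)
6 → hit
0 → miss, frames (6 4 1 0)
4 → hit
2 → miss, evict 0, frames (6 4 1 2)
4 → hit
Hits: 3.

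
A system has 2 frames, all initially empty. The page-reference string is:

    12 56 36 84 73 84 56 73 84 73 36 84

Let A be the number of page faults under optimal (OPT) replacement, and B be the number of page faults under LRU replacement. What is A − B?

Under OPT: F F F F F . F . F . F . → 8 faults.
Under LRU: F F F F F . F F F . F F → 10 faults.
A − B = 8 − 10 = -2.

-2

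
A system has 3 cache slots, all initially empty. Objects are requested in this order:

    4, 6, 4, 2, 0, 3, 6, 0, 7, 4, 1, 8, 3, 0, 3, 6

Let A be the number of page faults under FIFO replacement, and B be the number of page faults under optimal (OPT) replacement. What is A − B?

Under FIFO: F F . F F F F . F F F F F F . F → 13 faults.
Under OPT: F F . F F F . . F F F F . . . F → 10 faults.
A − B = 13 − 10 = 3.

3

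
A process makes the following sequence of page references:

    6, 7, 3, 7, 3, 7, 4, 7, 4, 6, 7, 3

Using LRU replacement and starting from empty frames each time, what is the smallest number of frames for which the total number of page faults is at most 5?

f=1: 12 faults
f=2: 7 faults
f=3: 6 faults
f=4: 4 faults
Smallest f with faults ≤ 5 is 4.

4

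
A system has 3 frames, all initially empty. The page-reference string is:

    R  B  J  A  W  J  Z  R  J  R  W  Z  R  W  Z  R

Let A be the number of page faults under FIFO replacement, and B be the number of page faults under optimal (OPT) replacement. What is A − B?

4

Under FIFO: F F F F F . F F F . F F F . . . → 11 faults.
Under OPT: F F F F F . F . . . F . . . . . → 7 faults.
A − B = 11 − 7 = 4.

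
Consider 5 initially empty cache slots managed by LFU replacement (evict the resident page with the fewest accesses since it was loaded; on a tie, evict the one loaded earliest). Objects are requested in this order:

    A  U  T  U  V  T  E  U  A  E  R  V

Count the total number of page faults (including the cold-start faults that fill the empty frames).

A → miss, frames [A]
U → miss, frames [A, U]
T → miss, frames [A, U, T]
U → hit
V → miss, frames [A, U, T, V]
T → hit
E → miss, frames [A, U, T, V, E]
U → hit
A → hit
E → hit
R → miss, evict V, frames [A, U, T, E, R]
V → miss, evict R, frames [A, U, T, E, V]
Page faults: 7.

7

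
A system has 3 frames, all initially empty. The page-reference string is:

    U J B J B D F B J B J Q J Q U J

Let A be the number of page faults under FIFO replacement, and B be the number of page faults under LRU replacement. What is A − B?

2

Under FIFO: F F F . . F F . F F . F . . F F → 10 faults.
Under LRU: F F F . . F F . F . . F . . F . → 8 faults.
A − B = 10 − 8 = 2.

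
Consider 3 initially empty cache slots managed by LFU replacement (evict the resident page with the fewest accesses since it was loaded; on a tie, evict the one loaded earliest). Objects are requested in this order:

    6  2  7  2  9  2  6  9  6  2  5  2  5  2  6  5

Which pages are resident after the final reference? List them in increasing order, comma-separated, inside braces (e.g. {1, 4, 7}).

{2, 5, 6}

6 -> fault, frames {6}
2 -> fault, frames {6,2}
7 -> fault, frames {6,2,7}
2 -> hit
9 -> fault, evict 6, frames {2,7,9}
2 -> hit
6 -> fault, evict 7, frames {2,9,6}
9 -> hit
6 -> hit
2 -> hit
5 -> fault, evict 9, frames {2,6,5}
2 -> hit
5 -> hit
2 -> hit
6 -> hit
5 -> hit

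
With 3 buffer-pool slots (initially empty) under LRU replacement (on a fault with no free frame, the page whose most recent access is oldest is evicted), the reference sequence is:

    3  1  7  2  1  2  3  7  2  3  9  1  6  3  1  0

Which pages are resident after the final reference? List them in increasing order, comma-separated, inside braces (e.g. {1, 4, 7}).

3 -> fault, frames (3)
1 -> fault, frames (3 1)
7 -> fault, frames (3 1 7)
2 -> fault, evict 3, frames (1 7 2)
1 -> hit
2 -> hit
3 -> fault, evict 7, frames (1 2 3)
7 -> fault, evict 1, frames (2 3 7)
2 -> hit
3 -> hit
9 -> fault, evict 7, frames (2 3 9)
1 -> fault, evict 2, frames (3 9 1)
6 -> fault, evict 3, frames (9 1 6)
3 -> fault, evict 9, frames (1 6 3)
1 -> hit
0 -> fault, evict 6, frames (3 1 0)

{0, 1, 3}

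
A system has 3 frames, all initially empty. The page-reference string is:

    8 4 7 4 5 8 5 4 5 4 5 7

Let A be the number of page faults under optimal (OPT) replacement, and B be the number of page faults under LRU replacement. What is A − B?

Under OPT: F F F . F . . . . . . F → 5 faults.
Under LRU: F F F . F F . . . . . F → 6 faults.
A − B = 5 − 6 = -1.

-1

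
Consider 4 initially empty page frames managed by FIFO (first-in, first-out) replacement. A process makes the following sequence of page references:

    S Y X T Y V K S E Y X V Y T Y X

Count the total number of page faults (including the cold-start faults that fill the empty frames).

12

S -> miss, frames [S]
Y -> miss, frames [S, Y]
X -> miss, frames [S, Y, X]
T -> miss, frames [S, Y, X, T]
Y -> hit
V -> miss, evict S, frames [Y, X, T, V]
K -> miss, evict Y, frames [X, T, V, K]
S -> miss, evict X, frames [T, V, K, S]
E -> miss, evict T, frames [V, K, S, E]
Y -> miss, evict V, frames [K, S, E, Y]
X -> miss, evict K, frames [S, E, Y, X]
V -> miss, evict S, frames [E, Y, X, V]
Y -> hit
T -> miss, evict E, frames [Y, X, V, T]
Y -> hit
X -> hit
Page faults: 12.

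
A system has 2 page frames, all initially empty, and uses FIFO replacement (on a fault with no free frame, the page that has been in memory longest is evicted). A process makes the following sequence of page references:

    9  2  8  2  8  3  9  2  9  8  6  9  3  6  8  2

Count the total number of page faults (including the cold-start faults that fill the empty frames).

13

9 -> miss, frames (9)
2 -> miss, frames (9 2)
8 -> miss, evict 9, frames (2 8)
2 -> hit
8 -> hit
3 -> miss, evict 2, frames (8 3)
9 -> miss, evict 8, frames (3 9)
2 -> miss, evict 3, frames (9 2)
9 -> hit
8 -> miss, evict 9, frames (2 8)
6 -> miss, evict 2, frames (8 6)
9 -> miss, evict 8, frames (6 9)
3 -> miss, evict 6, frames (9 3)
6 -> miss, evict 9, frames (3 6)
8 -> miss, evict 3, frames (6 8)
2 -> miss, evict 6, frames (8 2)
Page faults: 13.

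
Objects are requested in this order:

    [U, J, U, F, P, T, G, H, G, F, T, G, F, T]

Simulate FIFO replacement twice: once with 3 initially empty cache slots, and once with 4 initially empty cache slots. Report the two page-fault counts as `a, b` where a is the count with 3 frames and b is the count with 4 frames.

10, 8

3 frames: F F . F F F F F . F F F . . → 10 faults.
4 frames: F F . F F F F F . F . . . . → 8 faults.
8 < 10: adding a frame reduced faults, as is typical.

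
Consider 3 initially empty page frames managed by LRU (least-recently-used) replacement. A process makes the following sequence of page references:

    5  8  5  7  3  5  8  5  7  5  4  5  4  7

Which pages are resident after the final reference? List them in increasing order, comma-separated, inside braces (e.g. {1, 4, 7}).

{4, 5, 7}

5 -> fault, frames (5)
8 -> fault, frames (5 8)
5 -> hit
7 -> fault, frames (8 5 7)
3 -> fault, evict 8, frames (5 7 3)
5 -> hit
8 -> fault, evict 7, frames (3 5 8)
5 -> hit
7 -> fault, evict 3, frames (8 5 7)
5 -> hit
4 -> fault, evict 8, frames (7 5 4)
5 -> hit
4 -> hit
7 -> hit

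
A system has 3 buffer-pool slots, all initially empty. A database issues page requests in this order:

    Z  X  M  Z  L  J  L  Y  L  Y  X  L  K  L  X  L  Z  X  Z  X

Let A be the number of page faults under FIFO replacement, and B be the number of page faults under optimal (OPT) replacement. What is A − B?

Under FIFO: F F F . F F . F . . F F F . . . F F . . → 11 faults.
Under OPT: F F F . F F . F . . . . F . . . F . . . → 8 faults.
A − B = 11 − 8 = 3.

3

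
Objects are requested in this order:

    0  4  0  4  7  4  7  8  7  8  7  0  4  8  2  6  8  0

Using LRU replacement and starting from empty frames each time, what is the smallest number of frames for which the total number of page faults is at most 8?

4

f=1: 18 faults
f=2: 11 faults
f=3: 10 faults
f=4: 7 faults
f=5: 6 faults
f=6: 6 faults
Smallest f with faults ≤ 8 is 4.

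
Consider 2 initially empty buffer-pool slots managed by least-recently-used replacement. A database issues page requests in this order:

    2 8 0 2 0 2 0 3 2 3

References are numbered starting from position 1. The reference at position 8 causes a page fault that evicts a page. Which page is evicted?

2

pos 1: 2 -> fault, frames (2)
pos 2: 8 -> fault, frames (2 8)
pos 3: 0 -> fault, evict 2, frames (8 0)
pos 4: 2 -> fault, evict 8, frames (0 2)
pos 5: 0 -> hit
pos 6: 2 -> hit
pos 7: 0 -> hit
pos 8: 3 -> fault, evict 2, frames (0 3)
At position 8, page 2 is evicted.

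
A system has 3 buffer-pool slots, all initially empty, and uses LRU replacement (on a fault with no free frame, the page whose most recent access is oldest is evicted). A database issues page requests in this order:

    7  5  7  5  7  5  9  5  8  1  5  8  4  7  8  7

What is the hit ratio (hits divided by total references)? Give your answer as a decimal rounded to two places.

0.56

7 -> miss, frames {7}
5 -> miss, frames {7,5}
7 -> hit
5 -> hit
7 -> hit
5 -> hit
9 -> miss, frames {7,5,9}
5 -> hit
8 -> miss, evict 7, frames {9,5,8}
1 -> miss, evict 9, frames {5,8,1}
5 -> hit
8 -> hit
4 -> miss, evict 1, frames {5,8,4}
7 -> miss, evict 5, frames {8,4,7}
8 -> hit
7 -> hit
Hits: 9 of 16 references → 9/16 = 0.5625.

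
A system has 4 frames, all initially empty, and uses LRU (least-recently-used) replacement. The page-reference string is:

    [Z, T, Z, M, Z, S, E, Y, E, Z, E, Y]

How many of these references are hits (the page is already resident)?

Z: miss, frames (Z)
T: miss, frames (Z T)
Z: hit
M: miss, frames (T Z M)
Z: hit
S: miss, frames (T M Z S)
E: miss, evict T, frames (M Z S E)
Y: miss, evict M, frames (Z S E Y)
E: hit
Z: hit
E: hit
Y: hit
Hits: 6.

6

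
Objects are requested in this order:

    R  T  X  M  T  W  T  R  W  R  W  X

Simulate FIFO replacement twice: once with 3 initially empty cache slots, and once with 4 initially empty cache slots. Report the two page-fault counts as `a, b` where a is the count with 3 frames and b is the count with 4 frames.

3 frames: F F F F . F F F . . . F → 8 faults.
4 frames: F F F F . F . F . . . . → 6 faults.
6 < 8: adding a frame reduced faults, as is typical.

8, 6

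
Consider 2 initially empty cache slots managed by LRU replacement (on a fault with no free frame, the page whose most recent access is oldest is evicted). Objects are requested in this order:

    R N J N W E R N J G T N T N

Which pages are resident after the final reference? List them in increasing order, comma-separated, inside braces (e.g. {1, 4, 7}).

{N, T}

R -> fault, frames [R]
N -> fault, frames [R, N]
J -> fault, evict R, frames [N, J]
N -> hit
W -> fault, evict J, frames [N, W]
E -> fault, evict N, frames [W, E]
R -> fault, evict W, frames [E, R]
N -> fault, evict E, frames [R, N]
J -> fault, evict R, frames [N, J]
G -> fault, evict N, frames [J, G]
T -> fault, evict J, frames [G, T]
N -> fault, evict G, frames [T, N]
T -> hit
N -> hit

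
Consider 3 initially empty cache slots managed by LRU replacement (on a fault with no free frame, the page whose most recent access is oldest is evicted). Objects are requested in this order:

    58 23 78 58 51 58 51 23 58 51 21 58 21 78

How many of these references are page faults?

7

58: miss, frames {58}
23: miss, frames {58,23}
78: miss, frames {58,23,78}
58: hit
51: miss, evict 23, frames {78,58,51}
58: hit
51: hit
23: miss, evict 78, frames {58,51,23}
58: hit
51: hit
21: miss, evict 23, frames {58,51,21}
58: hit
21: hit
78: miss, evict 51, frames {58,21,78}
Page faults: 7.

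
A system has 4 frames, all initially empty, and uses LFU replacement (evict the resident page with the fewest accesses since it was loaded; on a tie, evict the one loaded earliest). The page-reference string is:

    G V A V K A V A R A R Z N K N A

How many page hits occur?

7

G: fault, frames (G)
V: fault, frames (G V)
A: fault, frames (G V A)
V: hit
K: fault, frames (G V A K)
A: hit
V: hit
A: hit
R: fault, evict G, frames (V A K R)
A: hit
R: hit
Z: fault, evict K, frames (V A R Z)
N: fault, evict Z, frames (V A R N)
K: fault, evict N, frames (V A R K)
N: fault, evict K, frames (V A R N)
A: hit
Hits: 7.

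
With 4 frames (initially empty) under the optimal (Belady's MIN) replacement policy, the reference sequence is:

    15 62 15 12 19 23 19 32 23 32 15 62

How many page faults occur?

6

15: miss, frames (15)
62: miss, frames (15 62)
15: hit
12: miss, frames (15 62 12)
19: miss, frames (15 62 12 19)
23: miss, evict 12, frames (15 62 19 23)
19: hit
32: miss, evict 19, frames (15 62 23 32)
23: hit
32: hit
15: hit
62: hit
Page faults: 6.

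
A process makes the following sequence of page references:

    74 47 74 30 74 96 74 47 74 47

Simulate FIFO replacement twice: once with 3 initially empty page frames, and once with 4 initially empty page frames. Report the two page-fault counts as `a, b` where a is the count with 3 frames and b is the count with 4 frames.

6, 4

3 frames: F F . F . F F F . . → 6 faults.
4 frames: F F . F . F . . . . → 4 faults.
4 < 6: adding a frame reduced faults, as is typical.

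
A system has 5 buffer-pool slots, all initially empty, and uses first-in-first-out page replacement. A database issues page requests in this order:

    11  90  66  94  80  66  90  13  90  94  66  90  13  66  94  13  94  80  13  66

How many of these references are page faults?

6

11 → miss, frames (11)
90 → miss, frames (11 90)
66 → miss, frames (11 90 66)
94 → miss, frames (11 90 66 94)
80 → miss, frames (11 90 66 94 80)
66 → hit
90 → hit
13 → miss, evict 11, frames (90 66 94 80 13)
90 → hit
94 → hit
66 → hit
90 → hit
13 → hit
66 → hit
94 → hit
13 → hit
94 → hit
80 → hit
13 → hit
66 → hit
Page faults: 6.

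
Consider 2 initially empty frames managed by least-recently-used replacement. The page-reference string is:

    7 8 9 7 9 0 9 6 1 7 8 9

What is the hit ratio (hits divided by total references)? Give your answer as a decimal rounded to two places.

0.17

7: fault, frames [7]
8: fault, frames [7, 8]
9: fault, evict 7, frames [8, 9]
7: fault, evict 8, frames [9, 7]
9: hit
0: fault, evict 7, frames [9, 0]
9: hit
6: fault, evict 0, frames [9, 6]
1: fault, evict 9, frames [6, 1]
7: fault, evict 6, frames [1, 7]
8: fault, evict 1, frames [7, 8]
9: fault, evict 7, frames [8, 9]
Hits: 2 of 12 references → 2/12 = 0.1667.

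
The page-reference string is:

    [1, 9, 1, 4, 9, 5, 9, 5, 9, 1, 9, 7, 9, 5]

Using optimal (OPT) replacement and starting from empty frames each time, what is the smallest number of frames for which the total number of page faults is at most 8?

f=1: 14 faults
f=2: 7 faults
f=3: 5 faults
f=4: 5 faults
f=5: 5 faults
Smallest f with faults ≤ 8 is 2.

2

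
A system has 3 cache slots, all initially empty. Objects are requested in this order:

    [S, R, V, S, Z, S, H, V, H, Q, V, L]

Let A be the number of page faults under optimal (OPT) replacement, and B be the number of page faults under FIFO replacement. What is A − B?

Under OPT: F F F . F . F . . F . F → 7 faults.
Under FIFO: F F F . F F F F . F . F → 9 faults.
A − B = 7 − 9 = -2.

-2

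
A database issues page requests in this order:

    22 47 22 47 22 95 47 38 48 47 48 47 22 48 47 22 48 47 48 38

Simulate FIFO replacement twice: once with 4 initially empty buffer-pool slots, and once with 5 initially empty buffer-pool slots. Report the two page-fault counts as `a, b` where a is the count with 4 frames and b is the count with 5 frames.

7, 5

4 frames: F F . . . F . F F . . . F . F . . . . . → 7 faults.
5 frames: F F . . . F . F F . . . . . . . . . . . → 5 faults.
5 < 7: adding a frame reduced faults, as is typical.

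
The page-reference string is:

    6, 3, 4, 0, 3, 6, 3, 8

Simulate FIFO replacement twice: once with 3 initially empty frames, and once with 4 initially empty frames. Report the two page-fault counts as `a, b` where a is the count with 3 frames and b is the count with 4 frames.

7, 5

3 frames: F F F F . F F F → 7 faults.
4 frames: F F F F . . . F → 5 faults.
5 < 7: adding a frame reduced faults, as is typical.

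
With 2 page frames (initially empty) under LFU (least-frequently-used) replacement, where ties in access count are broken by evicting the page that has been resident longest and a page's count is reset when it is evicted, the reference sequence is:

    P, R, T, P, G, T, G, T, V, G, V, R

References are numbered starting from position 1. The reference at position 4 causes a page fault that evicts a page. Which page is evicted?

pos 1: P → miss, frames (P)
pos 2: R → miss, frames (P R)
pos 3: T → miss, evict P, frames (R T)
pos 4: P → miss, evict R, frames (T P)
At position 4, page R is evicted.

R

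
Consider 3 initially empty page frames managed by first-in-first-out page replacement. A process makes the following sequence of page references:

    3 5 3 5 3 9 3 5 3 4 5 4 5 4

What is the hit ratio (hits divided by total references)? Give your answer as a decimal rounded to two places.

0.71

3 → miss, frames (3)
5 → miss, frames (3 5)
3 → hit
5 → hit
3 → hit
9 → miss, frames (3 5 9)
3 → hit
5 → hit
3 → hit
4 → miss, evict 3, frames (5 9 4)
5 → hit
4 → hit
5 → hit
4 → hit
Hits: 10 of 14 references → 10/14 = 0.7143.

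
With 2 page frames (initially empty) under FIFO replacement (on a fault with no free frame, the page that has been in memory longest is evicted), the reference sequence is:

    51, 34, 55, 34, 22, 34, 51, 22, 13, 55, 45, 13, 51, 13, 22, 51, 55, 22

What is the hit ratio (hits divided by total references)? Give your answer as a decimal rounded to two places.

0.22

51 -> fault, frames {51}
34 -> fault, frames {51,34}
55 -> fault, evict 51, frames {34,55}
34 -> hit
22 -> fault, evict 34, frames {55,22}
34 -> fault, evict 55, frames {22,34}
51 -> fault, evict 22, frames {34,51}
22 -> fault, evict 34, frames {51,22}
13 -> fault, evict 51, frames {22,13}
55 -> fault, evict 22, frames {13,55}
45 -> fault, evict 13, frames {55,45}
13 -> fault, evict 55, frames {45,13}
51 -> fault, evict 45, frames {13,51}
13 -> hit
22 -> fault, evict 13, frames {51,22}
51 -> hit
55 -> fault, evict 51, frames {22,55}
22 -> hit
Hits: 4 of 18 references → 4/18 = 0.2222.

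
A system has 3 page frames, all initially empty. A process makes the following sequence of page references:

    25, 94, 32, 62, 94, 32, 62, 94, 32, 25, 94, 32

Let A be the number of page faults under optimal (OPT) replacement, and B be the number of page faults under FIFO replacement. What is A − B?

-2

Under OPT: F F F F . . . . . F . . → 5 faults.
Under FIFO: F F F F . . . . . F F F → 7 faults.
A − B = 5 − 7 = -2.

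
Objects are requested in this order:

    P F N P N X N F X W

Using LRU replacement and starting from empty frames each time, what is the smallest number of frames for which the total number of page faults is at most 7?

f=1: 10 faults
f=2: 8 faults
f=3: 6 faults
f=4: 5 faults
f=5: 5 faults
Smallest f with faults ≤ 7 is 3.

3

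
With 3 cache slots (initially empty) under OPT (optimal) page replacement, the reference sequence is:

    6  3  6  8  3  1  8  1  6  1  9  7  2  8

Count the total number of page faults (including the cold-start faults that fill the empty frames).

6: miss, frames [6]
3: miss, frames [6, 3]
6: hit
8: miss, frames [6, 3, 8]
3: hit
1: miss, evict 3, frames [6, 8, 1]
8: hit
1: hit
6: hit
1: hit
9: miss, evict 1, frames [6, 8, 9]
7: miss, evict 9, frames [6, 8, 7]
2: miss, evict 7, frames [6, 8, 2]
8: hit
Page faults: 7.

7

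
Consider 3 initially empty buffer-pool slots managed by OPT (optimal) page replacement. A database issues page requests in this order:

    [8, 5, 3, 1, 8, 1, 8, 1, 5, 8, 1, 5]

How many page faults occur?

4

8 -> miss, frames [8]
5 -> miss, frames [8, 5]
3 -> miss, frames [8, 5, 3]
1 -> miss, evict 3, frames [8, 5, 1]
8 -> hit
1 -> hit
8 -> hit
1 -> hit
5 -> hit
8 -> hit
1 -> hit
5 -> hit
Page faults: 4.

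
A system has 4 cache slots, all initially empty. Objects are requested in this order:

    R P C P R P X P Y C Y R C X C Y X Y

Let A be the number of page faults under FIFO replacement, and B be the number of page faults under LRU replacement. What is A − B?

-2

Under FIFO: F F F . . . F . F . . F . . . . . . → 6 faults.
Under LRU: F F F . . . F . F F . F . F . . . . → 8 faults.
A − B = 6 − 8 = -2.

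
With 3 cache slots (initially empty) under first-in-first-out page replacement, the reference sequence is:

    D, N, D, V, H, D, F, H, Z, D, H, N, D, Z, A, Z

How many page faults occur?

D: miss, frames [D]
N: miss, frames [D, N]
D: hit
V: miss, frames [D, N, V]
H: miss, evict D, frames [N, V, H]
D: miss, evict N, frames [V, H, D]
F: miss, evict V, frames [H, D, F]
H: hit
Z: miss, evict H, frames [D, F, Z]
D: hit
H: miss, evict D, frames [F, Z, H]
N: miss, evict F, frames [Z, H, N]
D: miss, evict Z, frames [H, N, D]
Z: miss, evict H, frames [N, D, Z]
A: miss, evict N, frames [D, Z, A]
Z: hit
Page faults: 12.

12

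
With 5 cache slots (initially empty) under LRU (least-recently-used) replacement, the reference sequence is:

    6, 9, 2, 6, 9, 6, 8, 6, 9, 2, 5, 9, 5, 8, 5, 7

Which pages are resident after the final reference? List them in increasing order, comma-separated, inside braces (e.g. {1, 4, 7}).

6: miss, frames [6]
9: miss, frames [6, 9]
2: miss, frames [6, 9, 2]
6: hit
9: hit
6: hit
8: miss, frames [2, 9, 6, 8]
6: hit
9: hit
2: hit
5: miss, frames [8, 6, 9, 2, 5]
9: hit
5: hit
8: hit
5: hit
7: miss, evict 6, frames [2, 9, 8, 5, 7]

{2, 5, 7, 8, 9}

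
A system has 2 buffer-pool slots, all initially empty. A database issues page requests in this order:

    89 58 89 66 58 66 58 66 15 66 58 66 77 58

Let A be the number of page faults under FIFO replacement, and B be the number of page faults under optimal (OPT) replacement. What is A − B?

Under FIFO: F F . F . . . . F . F F F F → 8 faults.
Under OPT: F F . F . . . . F . F . F . → 6 faults.
A − B = 8 − 6 = 2.

2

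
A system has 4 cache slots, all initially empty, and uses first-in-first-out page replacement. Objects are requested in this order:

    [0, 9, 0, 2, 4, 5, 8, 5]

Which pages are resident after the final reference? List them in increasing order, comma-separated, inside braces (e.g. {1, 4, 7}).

{2, 4, 5, 8}

0: fault, frames {0}
9: fault, frames {0,9}
0: hit
2: fault, frames {0,9,2}
4: fault, frames {0,9,2,4}
5: fault, evict 0, frames {9,2,4,5}
8: fault, evict 9, frames {2,4,5,8}
5: hit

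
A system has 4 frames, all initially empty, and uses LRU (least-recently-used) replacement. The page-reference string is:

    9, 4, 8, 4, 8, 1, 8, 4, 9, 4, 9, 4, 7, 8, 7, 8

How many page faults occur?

9 → miss, frames (9)
4 → miss, frames (9 4)
8 → miss, frames (9 4 8)
4 → hit
8 → hit
1 → miss, frames (9 4 8 1)
8 → hit
4 → hit
9 → hit
4 → hit
9 → hit
4 → hit
7 → miss, evict 1, frames (8 9 4 7)
8 → hit
7 → hit
8 → hit
Page faults: 5.

5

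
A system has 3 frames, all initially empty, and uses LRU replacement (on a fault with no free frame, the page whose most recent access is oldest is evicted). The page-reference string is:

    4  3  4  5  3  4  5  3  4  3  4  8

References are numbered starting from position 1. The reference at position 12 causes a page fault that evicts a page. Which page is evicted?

5

pos 1: 4 -> fault, frames [4]
pos 2: 3 -> fault, frames [4, 3]
pos 3: 4 -> hit
pos 4: 5 -> fault, frames [3, 4, 5]
pos 5: 3 -> hit
pos 6: 4 -> hit
pos 7: 5 -> hit
pos 8: 3 -> hit
pos 9: 4 -> hit
pos 10: 3 -> hit
pos 11: 4 -> hit
pos 12: 8 -> fault, evict 5, frames [3, 4, 8]
At position 12, page 5 is evicted.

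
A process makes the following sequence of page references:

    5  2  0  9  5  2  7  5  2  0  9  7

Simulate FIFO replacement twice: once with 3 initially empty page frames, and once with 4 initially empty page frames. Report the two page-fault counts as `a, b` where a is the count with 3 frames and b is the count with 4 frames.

9, 10

3 frames: F F F F F F F . . F F . → 9 faults.
4 frames: F F F F . . F F F F F F → 10 faults.
10 > 9: adding a frame increased faults — Belady's anomaly.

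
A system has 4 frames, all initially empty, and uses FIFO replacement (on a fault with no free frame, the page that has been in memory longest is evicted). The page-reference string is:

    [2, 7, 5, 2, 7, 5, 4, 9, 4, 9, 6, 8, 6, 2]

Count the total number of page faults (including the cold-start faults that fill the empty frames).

8

2 → fault, frames [2]
7 → fault, frames [2, 7]
5 → fault, frames [2, 7, 5]
2 → hit
7 → hit
5 → hit
4 → fault, frames [2, 7, 5, 4]
9 → fault, evict 2, frames [7, 5, 4, 9]
4 → hit
9 → hit
6 → fault, evict 7, frames [5, 4, 9, 6]
8 → fault, evict 5, frames [4, 9, 6, 8]
6 → hit
2 → fault, evict 4, frames [9, 6, 8, 2]
Page faults: 8.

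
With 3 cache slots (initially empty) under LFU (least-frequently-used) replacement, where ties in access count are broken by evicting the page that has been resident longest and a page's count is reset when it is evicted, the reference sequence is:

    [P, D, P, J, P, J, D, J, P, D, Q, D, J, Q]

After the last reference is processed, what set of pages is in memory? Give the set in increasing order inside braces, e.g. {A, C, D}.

{J, P, Q}

P: fault, frames [P]
D: fault, frames [P, D]
P: hit
J: fault, frames [P, D, J]
P: hit
J: hit
D: hit
J: hit
P: hit
D: hit
Q: fault, evict D, frames [P, J, Q]
D: fault, evict Q, frames [P, J, D]
J: hit
Q: fault, evict D, frames [P, J, Q]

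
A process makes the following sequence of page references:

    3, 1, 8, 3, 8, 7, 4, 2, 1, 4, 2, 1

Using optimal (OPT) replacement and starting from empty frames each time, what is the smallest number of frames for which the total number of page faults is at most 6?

3

f=1: 12 faults
f=2: 8 faults
f=3: 6 faults
f=4: 6 faults
f=5: 6 faults
f=6: 6 faults
Smallest f with faults ≤ 6 is 3.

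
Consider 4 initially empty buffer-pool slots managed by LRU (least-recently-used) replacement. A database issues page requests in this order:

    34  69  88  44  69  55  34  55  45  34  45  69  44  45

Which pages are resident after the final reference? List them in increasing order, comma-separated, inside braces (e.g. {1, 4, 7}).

{34, 44, 45, 69}

34 -> fault, frames (34)
69 -> fault, frames (34 69)
88 -> fault, frames (34 69 88)
44 -> fault, frames (34 69 88 44)
69 -> hit
55 -> fault, evict 34, frames (88 44 69 55)
34 -> fault, evict 88, frames (44 69 55 34)
55 -> hit
45 -> fault, evict 44, frames (69 34 55 45)
34 -> hit
45 -> hit
69 -> hit
44 -> fault, evict 55, frames (34 45 69 44)
45 -> hit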